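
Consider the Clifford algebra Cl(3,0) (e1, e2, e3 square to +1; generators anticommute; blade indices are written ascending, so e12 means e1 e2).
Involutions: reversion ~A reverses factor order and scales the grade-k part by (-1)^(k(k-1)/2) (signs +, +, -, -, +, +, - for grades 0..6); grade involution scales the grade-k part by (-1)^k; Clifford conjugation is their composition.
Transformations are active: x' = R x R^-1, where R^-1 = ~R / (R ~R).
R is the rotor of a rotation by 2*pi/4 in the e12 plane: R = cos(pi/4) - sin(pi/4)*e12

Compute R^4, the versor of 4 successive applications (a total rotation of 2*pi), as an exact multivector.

Half-angle bookkeeping: 4 applications in e12 add up to rotor phase 4*pi/4 = pi, so R^4 = cos(pi) - sin(pi)*e12.
cos(pi) = -1 and sin(pi) = 0, so R^4 = -1. The total rotation 2*pi is 1 full turn, so every vector returns to itself, yet the rotor is -1, on the OTHER sheet of the double cover (an odd number of 2*pi turns).
Answer: -1


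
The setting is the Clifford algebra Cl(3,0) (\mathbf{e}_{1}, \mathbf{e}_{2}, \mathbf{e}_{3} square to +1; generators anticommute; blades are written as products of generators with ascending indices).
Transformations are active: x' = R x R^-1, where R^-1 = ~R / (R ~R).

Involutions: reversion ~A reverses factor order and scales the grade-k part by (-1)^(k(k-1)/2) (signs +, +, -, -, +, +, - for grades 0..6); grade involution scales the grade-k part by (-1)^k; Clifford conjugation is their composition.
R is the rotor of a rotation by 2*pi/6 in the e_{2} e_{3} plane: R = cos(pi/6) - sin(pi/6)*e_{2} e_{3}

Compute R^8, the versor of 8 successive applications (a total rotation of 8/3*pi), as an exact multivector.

Rotor phase runs at HALF the rotation angle; powers of one rotor simply add phase, so after 8 steps in e_{2} e_{3} the phase is 8*pi/6 = \frac{4 \pi}{3} and R^8 = cos(\frac{4 \pi}{3}) - sin(\frac{4 \pi}{3})*e_{2} e_{3}.
cos(\frac{4 \pi}{3}) = - \frac{1}{2} and sin(\frac{4 \pi}{3}) = - \frac{\sqrt{3}}{2}, so R^8 = -\frac{1}{2} + \frac{\sqrt{3}}{2} e_{2} e_{3}. The net rotation is 2/3*pi (after discarding 1 full turn, each of which contributes a factor -1 to the rotor); the rotor keeps the half-angle phase exactly.
Answer: -\frac{1}{2} + \frac{\sqrt{3}}{2} e_{2} e_{3}


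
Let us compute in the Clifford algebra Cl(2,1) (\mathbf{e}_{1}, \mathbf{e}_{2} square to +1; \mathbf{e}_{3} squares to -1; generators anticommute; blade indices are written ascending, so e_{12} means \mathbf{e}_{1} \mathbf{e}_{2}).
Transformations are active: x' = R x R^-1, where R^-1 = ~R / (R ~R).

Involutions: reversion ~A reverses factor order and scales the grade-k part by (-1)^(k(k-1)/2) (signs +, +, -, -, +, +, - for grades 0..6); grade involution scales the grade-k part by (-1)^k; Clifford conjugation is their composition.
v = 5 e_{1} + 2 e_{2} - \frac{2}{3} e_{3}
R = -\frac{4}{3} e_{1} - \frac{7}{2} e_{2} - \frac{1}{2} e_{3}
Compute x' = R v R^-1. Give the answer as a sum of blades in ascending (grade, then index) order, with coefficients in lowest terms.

~R = -\frac{4}{3} e_{1} - \frac{7}{2} e_{2} - \frac{1}{2} e_{3}, and R ~R = \frac{124}{9}, so R^-1 = ~R / (\frac{124}{9}).
R v = -14 + \frac{89}{6} e_{12} + \frac{61}{18} e_{13} + \frac{10}{3} e_{23}
Answer: -\frac{71}{31} e_{1} + \frac{317}{62} e_{2} + \frac{313}{186} e_{3}


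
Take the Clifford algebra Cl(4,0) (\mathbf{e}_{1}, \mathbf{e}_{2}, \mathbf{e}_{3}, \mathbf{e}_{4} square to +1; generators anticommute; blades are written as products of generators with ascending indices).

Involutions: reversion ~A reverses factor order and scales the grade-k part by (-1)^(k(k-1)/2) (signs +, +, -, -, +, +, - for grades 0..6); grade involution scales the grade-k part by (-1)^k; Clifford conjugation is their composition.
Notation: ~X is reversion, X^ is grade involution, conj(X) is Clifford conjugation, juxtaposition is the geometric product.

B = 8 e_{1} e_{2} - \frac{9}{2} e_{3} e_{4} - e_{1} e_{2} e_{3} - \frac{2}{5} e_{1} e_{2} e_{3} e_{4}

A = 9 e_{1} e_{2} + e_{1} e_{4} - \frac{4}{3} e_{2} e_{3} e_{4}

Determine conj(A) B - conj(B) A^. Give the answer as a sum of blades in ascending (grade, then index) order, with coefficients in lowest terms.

first term: 72 + \frac{8}{15} e_{1} - 6 e_{2} - 9 e_{3} - \frac{9}{2} e_{1} e_{3} + \frac{4}{3} e_{1} e_{4} - \frac{2}{5} e_{2} e_{3} - 8 e_{2} e_{4} - \frac{18}{5} e_{3} e_{4} + \frac{32}{3} e_{1} e_{3} e_{4} - e_{2} e_{3} e_{4} + \frac{81}{2} e_{1} e_{2} e_{3} e_{4}
second term: 72 + \frac{8}{15} e_{1} - 6 e_{2} + 9 e_{3} + \frac{9}{2} e_{1} e_{3} + \frac{4}{3} e_{1} e_{4} + \frac{2}{5} e_{2} e_{3} + 8 e_{2} e_{4} + \frac{18}{5} e_{3} e_{4} - \frac{32}{3} e_{1} e_{3} e_{4} - e_{2} e_{3} e_{4} + \frac{81}{2} e_{1} e_{2} e_{3} e_{4}
Answer: -18 e_{3} - 9 e_{1} e_{3} - \frac{4}{5} e_{2} e_{3} - 16 e_{2} e_{4} - \frac{36}{5} e_{3} e_{4} + \frac{64}{3} e_{1} e_{3} e_{4}


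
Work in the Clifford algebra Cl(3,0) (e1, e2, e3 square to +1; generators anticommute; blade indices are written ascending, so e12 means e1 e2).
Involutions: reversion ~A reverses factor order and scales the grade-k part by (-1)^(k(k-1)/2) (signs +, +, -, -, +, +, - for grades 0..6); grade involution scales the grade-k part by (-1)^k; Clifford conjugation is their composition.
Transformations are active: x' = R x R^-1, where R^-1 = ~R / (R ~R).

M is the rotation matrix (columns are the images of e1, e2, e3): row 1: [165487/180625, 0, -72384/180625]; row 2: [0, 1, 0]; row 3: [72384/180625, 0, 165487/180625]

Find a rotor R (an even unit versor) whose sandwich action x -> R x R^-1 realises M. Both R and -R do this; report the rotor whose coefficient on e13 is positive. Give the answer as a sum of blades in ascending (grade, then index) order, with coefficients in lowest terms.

Method: write R = a + b12*e12 + b13*e13 + b23*e23 with a^2 + b12^2 + b13^2 + b23^2 = 1 (so R^-1 = ~R). Expanding the columns R e_j ~R gives tr M = 4a^2 - 1 and, from the antisymmetric part, M21 - M12 = -4a*b12, M13 - M31 = 4a*b13, M32 - M23 = -4a*b23.
Here tr M = 511599/180625, so a^2 = (1 + tr M)/4 = 173056/180625 and a = ±416/425. Taking a = 416/425: M21 - M12 = 0, M13 - M31 = -144768/180625, M32 - M23 = 0, giving b12 = 0, b13 = -87/425, b23 = 0, i.e. R = 416/425 - 87/425*e13.
Its e13 coefficient is negative, so report the other preimage -R.
Answer: -416/425 + 87/425*e13. Sheet selection: the two-to-one cover makes ±R indistinguishable at the matrix level (trace 511599/180625), so uniqueness comes from the required sign on e13.


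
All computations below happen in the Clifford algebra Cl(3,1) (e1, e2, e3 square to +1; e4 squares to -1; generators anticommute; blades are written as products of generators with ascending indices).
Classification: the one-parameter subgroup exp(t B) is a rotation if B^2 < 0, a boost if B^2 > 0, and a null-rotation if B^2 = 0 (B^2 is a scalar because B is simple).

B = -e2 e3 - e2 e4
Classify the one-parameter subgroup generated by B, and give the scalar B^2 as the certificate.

B^2 term by term: the squares give (-1)^2*(e2 e3)^2 + (-1)^2*(e2 e4)^2 = 1*(-1) + 1*(+1) = 0 (each basis 2-blade squares to minus the product of its generators' squares); cross terms between blades sharing an index anticommute and cancel. So B^2 = 0.
Answer: null-rotation, certificate B^2 = 0. The invariant at work: B^2 = 0 is unchanged by conjugation, hence its sign classifies the subgroup whatever basis B is written in.


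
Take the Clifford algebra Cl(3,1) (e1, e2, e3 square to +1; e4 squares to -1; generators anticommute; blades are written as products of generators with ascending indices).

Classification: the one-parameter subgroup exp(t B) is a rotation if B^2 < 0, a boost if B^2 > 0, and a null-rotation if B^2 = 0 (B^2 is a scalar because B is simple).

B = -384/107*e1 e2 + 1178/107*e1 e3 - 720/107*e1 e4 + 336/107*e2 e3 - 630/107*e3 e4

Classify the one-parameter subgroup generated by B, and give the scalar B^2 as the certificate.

B^2 term by term: the squares give (-384/107)^2*(e1 e2)^2 + (1178/107)^2*(e1 e3)^2 + (-720/107)^2*(e1 e4)^2 + (336/107)^2*(e2 e3)^2 + (-630/107)^2*(e3 e4)^2 = 147456/11449*(-1) + 1387684/11449*(-1) + 518400/11449*(+1) + 112896/11449*(-1) + 396900/11449*(+1) = -64 (each basis 2-blade squares to minus the product of its generators' squares); cross terms between blades sharing an index anticommute and cancel; the commuting (index-disjoint) pairs give grade-4 terms 2*c*c'*(blade product), which cancel blade by blade — e1 e2 e3 e4: 483840/11449 - 483840/11449 = 0 — confirming B is simple. So B^2 = -64.
Answer: rotation, certificate B^2 = -64. Certificate logic: -64 is a conjugation-invariant scalar, so its sign fixes rotation versus boost versus null-rotation outright.


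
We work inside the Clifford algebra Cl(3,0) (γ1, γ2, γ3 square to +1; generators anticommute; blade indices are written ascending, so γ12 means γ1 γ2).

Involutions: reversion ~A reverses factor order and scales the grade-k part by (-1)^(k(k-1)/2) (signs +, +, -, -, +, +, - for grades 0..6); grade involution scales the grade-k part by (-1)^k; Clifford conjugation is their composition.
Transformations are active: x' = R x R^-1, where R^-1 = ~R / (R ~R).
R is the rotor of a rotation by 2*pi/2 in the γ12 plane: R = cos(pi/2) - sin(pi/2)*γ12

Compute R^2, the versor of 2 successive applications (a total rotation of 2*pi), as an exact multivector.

The rotor phase is half the rotation angle and phases add under composition, so 2 steps in the γ12 plane accumulate phase 2*(pi/2) = pi: R^2 = cos(pi) - sin(pi)*γ12.
cos(pi) = -1 and sin(pi) = 0, so R^2 = -1. The total rotation 2*pi is 1 full turn, so every vector returns to itself, yet the rotor is -1, on the OTHER sheet of the double cover (an odd number of 2*pi turns).
Answer: -1


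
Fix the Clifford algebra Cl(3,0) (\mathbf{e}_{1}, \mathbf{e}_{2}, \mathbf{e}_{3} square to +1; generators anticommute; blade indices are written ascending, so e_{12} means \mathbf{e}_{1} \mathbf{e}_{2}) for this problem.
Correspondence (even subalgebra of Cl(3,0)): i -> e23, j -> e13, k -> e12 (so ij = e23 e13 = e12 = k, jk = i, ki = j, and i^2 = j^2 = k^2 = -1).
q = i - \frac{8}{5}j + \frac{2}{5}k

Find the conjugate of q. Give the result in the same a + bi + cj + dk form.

In blades: q = \frac{2}{5} e_{12} - \frac{8}{5} e_{13} + e_{23}.
Quaternion conjugation is reversion on the even subalgebra: the scalar is fixed and every grade-2 blade flips sign, giving -\frac{2}{5} e_{12} + \frac{8}{5} e_{13} - e_{23}; translating back:
Answer: -i + \frac{8}{5}j - \frac{2}{5}k


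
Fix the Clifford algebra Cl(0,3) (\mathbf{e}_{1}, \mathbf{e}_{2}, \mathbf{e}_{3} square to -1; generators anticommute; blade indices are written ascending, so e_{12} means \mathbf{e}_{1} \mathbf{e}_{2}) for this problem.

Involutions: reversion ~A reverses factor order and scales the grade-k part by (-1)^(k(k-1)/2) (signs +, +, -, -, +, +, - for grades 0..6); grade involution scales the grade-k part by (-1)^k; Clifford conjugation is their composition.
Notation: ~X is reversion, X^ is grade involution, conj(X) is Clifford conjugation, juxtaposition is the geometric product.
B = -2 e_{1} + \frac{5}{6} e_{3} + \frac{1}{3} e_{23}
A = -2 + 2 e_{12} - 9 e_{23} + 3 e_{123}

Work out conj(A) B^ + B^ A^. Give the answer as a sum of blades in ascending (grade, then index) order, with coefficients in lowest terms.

first term: -3 - 5 e_{1} + \frac{7}{2} e_{2} + \frac{5}{3} e_{3} + \frac{5}{2} e_{12} + \frac{2}{3} e_{13} - \frac{20}{3} e_{23} + \frac{59}{3} e_{123}
second term: 3 - 3 e_{1} + \frac{7}{2} e_{2} + \frac{5}{3} e_{3} - \frac{5}{2} e_{12} + \frac{2}{3} e_{13} + \frac{16}{3} e_{23} - \frac{59}{3} e_{123}
Answer: -8 e_{1} + 7 e_{2} + \frac{10}{3} e_{3} + \frac{4}{3} e_{13} - \frac{4}{3} e_{23}


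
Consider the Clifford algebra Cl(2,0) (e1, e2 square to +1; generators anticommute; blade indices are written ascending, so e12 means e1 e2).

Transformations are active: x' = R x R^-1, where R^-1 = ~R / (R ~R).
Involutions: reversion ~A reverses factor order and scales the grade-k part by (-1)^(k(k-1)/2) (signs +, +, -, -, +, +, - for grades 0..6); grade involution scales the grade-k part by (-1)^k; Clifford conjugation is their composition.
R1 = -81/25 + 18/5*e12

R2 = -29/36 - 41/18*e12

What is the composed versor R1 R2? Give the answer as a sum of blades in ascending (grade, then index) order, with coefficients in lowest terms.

Distribute over the terms of R1 (each basis-blade product reordered to ascending indices, repeated generators contracted through their squares):
(-81/25) R2 = 261/100 + 369/50*e12
(18/5*e12) R2 = 41/5 - 29/10*e12
Summing the partial products and collecting blades:
Answer: 1081/100 + 112/25*e12


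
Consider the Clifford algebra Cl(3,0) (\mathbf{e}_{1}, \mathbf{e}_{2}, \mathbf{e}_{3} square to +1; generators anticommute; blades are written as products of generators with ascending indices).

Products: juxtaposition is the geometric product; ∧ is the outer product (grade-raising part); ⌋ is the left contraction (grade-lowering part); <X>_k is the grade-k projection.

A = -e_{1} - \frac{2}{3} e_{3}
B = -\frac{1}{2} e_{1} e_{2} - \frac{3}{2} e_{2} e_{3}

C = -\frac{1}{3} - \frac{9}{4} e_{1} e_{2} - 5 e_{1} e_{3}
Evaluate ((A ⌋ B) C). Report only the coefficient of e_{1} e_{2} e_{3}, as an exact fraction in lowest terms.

step 1: -\frac{1}{2} e_{2}
step 2: -\frac{9}{8} e_{1} + \frac{1}{6} e_{2} - \frac{5}{2} e_{1} e_{2} e_{3}
Answer: -\frac{5}{2}


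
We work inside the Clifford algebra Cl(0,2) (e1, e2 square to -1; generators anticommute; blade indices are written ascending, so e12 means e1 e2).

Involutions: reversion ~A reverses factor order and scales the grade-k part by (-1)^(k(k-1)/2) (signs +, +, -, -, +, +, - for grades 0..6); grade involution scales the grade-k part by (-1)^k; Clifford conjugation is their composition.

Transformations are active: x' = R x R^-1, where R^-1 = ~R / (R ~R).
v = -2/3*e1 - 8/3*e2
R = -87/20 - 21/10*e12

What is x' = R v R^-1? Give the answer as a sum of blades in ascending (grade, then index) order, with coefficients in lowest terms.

~R = -87/20 + 21/10*e12, and R ~R = 9333/400, so R^-1 = ~R / (9333/400).
R v = -27/10*e1 + 13*e2
Answer: 5206/3111*e1 - 6784/3111*e2


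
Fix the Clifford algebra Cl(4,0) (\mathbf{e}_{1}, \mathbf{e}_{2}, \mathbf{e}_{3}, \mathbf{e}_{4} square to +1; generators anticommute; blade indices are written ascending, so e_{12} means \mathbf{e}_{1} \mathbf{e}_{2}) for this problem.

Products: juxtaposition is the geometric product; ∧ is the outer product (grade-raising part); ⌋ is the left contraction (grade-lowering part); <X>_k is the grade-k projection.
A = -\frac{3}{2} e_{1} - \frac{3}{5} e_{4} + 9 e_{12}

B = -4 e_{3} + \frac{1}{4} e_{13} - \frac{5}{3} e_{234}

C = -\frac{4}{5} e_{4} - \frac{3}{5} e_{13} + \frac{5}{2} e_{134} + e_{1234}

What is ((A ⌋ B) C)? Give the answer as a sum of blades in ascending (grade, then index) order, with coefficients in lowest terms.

step 1: -\frac{3}{8} e_{3} + e_{23}
step 2: -\frac{9}{40} e_{1} - \frac{3}{5} e_{12} - \frac{1}{16} e_{14} + \frac{3}{10} e_{34} + \frac{17}{8} e_{124} - \frac{4}{5} e_{234}
Answer: -\frac{9}{40} e_{1} - \frac{3}{5} e_{12} - \frac{1}{16} e_{14} + \frac{3}{10} e_{34} + \frac{17}{8} e_{124} - \frac{4}{5} e_{234}


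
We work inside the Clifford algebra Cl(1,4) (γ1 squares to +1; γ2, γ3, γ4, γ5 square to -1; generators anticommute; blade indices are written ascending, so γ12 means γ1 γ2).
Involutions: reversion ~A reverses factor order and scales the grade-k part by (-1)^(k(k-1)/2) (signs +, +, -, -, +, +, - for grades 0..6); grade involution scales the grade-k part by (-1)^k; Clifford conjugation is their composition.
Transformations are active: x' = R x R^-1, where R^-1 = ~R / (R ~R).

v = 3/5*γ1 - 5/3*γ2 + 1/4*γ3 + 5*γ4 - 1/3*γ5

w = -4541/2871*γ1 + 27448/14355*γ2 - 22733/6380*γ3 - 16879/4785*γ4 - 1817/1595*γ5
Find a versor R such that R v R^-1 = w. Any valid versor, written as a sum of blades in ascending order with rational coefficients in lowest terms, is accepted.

Take R = v + w = -14092/14355*γ1 + 3523/14355*γ2 - 10569/3190*γ3 + 7046/4785*γ4 - 7046/4785*γ5. Because q(v) = q(w) = -99329/3600, conjugation by R sends v exactly to w.
Answer: -14092/14355*γ1 + 3523/14355*γ2 - 10569/3190*γ3 + 7046/4785*γ4 - 7046/4785*γ5


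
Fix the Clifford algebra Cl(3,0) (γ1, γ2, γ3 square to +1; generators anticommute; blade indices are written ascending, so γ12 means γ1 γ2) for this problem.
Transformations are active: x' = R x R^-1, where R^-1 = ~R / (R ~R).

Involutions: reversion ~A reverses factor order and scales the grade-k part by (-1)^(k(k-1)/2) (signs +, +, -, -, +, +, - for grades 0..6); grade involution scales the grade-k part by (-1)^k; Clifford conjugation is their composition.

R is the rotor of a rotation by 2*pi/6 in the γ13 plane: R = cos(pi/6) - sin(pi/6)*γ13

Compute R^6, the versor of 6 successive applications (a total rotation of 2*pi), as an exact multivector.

Rotor phase runs at HALF the rotation angle; powers of one rotor simply add phase, so after 6 steps in γ13 the phase is 6*pi/6 = pi and R^6 = cos(pi) - sin(pi)*γ13.
cos(pi) = -1 and sin(pi) = 0, so R^6 = -1. The total rotation 2*pi is 1 full turn, so every vector returns to itself, yet the rotor is -1, on the OTHER sheet of the double cover (an odd number of 2*pi turns).
Answer: -1


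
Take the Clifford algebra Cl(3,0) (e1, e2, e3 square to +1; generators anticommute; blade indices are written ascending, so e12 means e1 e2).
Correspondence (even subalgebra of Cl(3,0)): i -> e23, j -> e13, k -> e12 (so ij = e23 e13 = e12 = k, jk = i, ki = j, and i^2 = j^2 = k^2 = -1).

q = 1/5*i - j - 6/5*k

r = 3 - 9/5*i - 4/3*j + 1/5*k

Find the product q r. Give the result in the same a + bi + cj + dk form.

In blades: q = -6/5*e12 - e13 + 1/5*e23, r = 3 + 1/5*e12 - 4/3*e13 - 9/5*e23.
Distribute q over r term by term (generator squares from the signature, products reordered to ascending indices): (-6/5*e12)*r = 6/25 - 18/5*e12 + 54/25*e13 - 8/5*e23; (-e13)*r = -4/3 - 9/5*e12 - 3*e13 - 1/5*e23; (1/5*e23)*r = 9/25 - 4/15*e12 - 1/25*e13 + 3/5*e23.
Sum: -11/15 - 17/3*e12 - 22/25*e13 - 6/5*e23; translating back through the correspondence:
Answer: -11/15 - 6/5*i - 22/25*j - 17/3*k


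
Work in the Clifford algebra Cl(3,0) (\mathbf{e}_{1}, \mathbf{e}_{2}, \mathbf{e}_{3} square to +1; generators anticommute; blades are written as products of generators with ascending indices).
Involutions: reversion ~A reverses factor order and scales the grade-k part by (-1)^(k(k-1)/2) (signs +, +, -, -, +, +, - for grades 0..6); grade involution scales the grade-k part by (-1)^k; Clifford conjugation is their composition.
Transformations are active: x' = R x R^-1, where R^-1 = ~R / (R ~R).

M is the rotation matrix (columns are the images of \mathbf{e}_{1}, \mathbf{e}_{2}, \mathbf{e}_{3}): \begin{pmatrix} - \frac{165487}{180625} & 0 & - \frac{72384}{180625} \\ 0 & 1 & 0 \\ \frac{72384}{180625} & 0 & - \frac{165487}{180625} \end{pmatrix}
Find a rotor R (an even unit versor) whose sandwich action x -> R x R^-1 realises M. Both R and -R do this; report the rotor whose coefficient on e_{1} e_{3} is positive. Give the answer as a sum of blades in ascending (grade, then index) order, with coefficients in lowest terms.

Method: write R = a + b12*e_{1} e_{2} + b13*e_{1} e_{3} + b23*e_{2} e_{3} with a^2 + b12^2 + b13^2 + b23^2 = 1 (so R^-1 = ~R). Expanding the columns R e_j ~R gives tr M = 4a^2 - 1 and, from the antisymmetric part, M21 - M12 = -4a*b12, M13 - M31 = 4a*b13, M32 - M23 = -4a*b23.
Here tr M = -\frac{150349}{180625}, so a^2 = (1 + tr M)/4 = \frac{7569}{180625} and a = ±\frac{87}{425}. Taking a = \frac{87}{425}: M21 - M12 = 0, M13 - M31 = -\frac{144768}{180625}, M32 - M23 = 0, giving b12 = 0, b13 = -\frac{416}{425}, b23 = 0, i.e. R = \frac{87}{425} - \frac{416}{425} e_{1} e_{3}.
Its e_{1} e_{3} coefficient is negative, so report the other preimage -R.
Answer: -\frac{87}{425} + \frac{416}{425} e_{1} e_{3}. Note: both R and -R realise this M (trace -\frac{150349}{180625}); the covering map identifies them, and the e_{1} e_{3}-coefficient sign is the tie-breaker.


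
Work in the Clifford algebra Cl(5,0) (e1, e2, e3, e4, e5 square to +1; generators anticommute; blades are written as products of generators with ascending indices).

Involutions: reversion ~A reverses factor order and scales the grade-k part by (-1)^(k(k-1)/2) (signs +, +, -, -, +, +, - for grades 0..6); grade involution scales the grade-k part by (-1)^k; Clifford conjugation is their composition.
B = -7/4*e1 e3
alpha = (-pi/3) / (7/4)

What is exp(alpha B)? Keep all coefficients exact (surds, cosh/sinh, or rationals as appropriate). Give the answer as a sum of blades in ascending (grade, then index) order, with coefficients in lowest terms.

B^2 = (-7/4)^2*(e1 e3)^2 = 49/16*(-1) = -49/16 (a basis 2-blade squares to minus the product of its generators' squares).
B^2 = -49/16 — a negative square means the series sums to a rotation: l = 7/4, alpha*l = -pi/3, so exp(alpha B) = cos(-pi/3) + (sin(-pi/3)/(7/4))*B = 1/2 + (-2*sqrt(3)/7)*B.
Answer: 1/2 + sqrt(3)/2*e1 e3


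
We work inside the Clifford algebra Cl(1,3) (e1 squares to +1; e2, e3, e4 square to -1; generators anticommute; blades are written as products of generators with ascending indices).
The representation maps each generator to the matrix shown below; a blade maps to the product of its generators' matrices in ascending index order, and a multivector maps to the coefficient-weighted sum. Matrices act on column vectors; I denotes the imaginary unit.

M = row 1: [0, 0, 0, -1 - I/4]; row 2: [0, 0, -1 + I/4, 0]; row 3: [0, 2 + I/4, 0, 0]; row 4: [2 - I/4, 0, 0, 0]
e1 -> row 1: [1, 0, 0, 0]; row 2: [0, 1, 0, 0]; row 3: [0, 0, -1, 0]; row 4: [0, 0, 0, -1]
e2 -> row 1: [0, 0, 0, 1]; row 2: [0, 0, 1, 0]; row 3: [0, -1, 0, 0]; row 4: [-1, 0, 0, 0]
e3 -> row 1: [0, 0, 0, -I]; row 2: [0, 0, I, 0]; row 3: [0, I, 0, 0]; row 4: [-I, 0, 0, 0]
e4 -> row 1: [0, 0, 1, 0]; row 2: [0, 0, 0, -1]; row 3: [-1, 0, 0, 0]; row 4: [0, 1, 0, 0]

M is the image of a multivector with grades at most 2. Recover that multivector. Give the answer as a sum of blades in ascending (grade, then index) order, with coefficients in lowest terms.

Method: the blade images are trace-orthogonal — tr(rho(e_A) rho(e_B)^-1) = 4 if A = B and 0 otherwise — and rho(e_A)^-1 = (e_A)^2 * rho(e_A) with (e_A)^2 = +1 or -1, so the coefficient of e_A in the preimage is (e_A)^2 * tr(M rho(e_A))/4.
Nonzero projections over blades of grade <= 2: e2: (e2)^2 = -1, tr(M rho(e2)) = 6, coefficient -3/2; e3: (e3)^2 = -1, tr(M rho(e3)) = -1, coefficient 1/4; e1 e2: (e1 e2)^2 = +1, tr(M rho(e1 e2)) = 2, coefficient 1/2. Every other blade of grade <= 2 projects to 0.
Answer: -3/2*e2 + 1/4*e3 + 1/2*e1 e2


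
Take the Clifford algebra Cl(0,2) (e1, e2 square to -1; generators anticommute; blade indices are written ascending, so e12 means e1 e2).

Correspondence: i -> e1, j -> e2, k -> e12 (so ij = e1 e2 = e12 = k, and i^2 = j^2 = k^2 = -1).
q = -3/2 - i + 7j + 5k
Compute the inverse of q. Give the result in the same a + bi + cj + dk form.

In blades: q = -3/2 - e1 + 7*e2 + 5*e12.
With qbar = -3/2 + e1 - 7*e2 - 5*e12 (scalar fixed, mapped units negated), q qbar = 309/4 (the sum of squared coefficients), so q^-1 = qbar / (309/4) = -2/103 + 4/309*e1 - 28/309*e2 - 20/309*e12; translating back:
Answer: -2/103 + 4/309*i - 28/309*j - 20/309*k


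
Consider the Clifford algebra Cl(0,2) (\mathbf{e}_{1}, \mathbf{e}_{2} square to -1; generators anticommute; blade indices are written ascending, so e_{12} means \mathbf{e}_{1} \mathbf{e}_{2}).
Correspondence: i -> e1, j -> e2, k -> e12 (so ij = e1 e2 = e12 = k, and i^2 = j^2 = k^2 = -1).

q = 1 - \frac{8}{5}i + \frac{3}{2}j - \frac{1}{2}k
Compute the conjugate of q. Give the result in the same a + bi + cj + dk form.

In blades: q = 1 - \frac{8}{5} e_{1} + \frac{3}{2} e_{2} - \frac{1}{2} e_{12}.
Conjugation here is Clifford conjugation: the scalar is fixed and the grade-1 and grade-2 blades all flip sign, giving 1 + \frac{8}{5} e_{1} - \frac{3}{2} e_{2} + \frac{1}{2} e_{12}; translating back:
Answer: 1 + \frac{8}{5}i - \frac{3}{2}j + \frac{1}{2}k


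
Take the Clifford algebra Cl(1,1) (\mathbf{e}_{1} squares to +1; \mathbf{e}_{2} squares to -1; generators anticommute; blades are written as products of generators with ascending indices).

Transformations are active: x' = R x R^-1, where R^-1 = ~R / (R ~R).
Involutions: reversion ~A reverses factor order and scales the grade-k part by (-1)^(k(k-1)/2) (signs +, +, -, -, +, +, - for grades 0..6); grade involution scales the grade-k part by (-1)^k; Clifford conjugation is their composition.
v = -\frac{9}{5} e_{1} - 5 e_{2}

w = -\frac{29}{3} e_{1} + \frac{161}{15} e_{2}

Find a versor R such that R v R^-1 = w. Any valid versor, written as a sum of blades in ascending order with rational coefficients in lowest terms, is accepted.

The midline construction: v and w both square to -\frac{544}{25}, so reflecting in their sum -\frac{172}{15} e_{1} + \frac{86}{15} e_{2} exchanges them.
Answer: -\frac{172}{15} e_{1} + \frac{86}{15} e_{2}


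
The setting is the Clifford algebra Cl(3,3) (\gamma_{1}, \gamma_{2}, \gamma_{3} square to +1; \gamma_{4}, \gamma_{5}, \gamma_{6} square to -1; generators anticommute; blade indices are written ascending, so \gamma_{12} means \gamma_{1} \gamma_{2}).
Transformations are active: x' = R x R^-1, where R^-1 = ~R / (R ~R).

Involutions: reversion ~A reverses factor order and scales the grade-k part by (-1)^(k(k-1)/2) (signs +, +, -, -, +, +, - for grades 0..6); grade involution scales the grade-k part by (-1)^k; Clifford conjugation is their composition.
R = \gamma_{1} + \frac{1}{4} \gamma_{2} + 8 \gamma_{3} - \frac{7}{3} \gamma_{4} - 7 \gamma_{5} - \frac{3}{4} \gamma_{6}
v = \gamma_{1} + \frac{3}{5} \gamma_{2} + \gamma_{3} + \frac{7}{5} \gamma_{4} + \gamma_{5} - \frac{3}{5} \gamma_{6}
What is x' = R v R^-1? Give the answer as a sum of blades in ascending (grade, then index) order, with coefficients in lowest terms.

~R = \gamma_{1} + \frac{1}{4} \gamma_{2} + 8 \gamma_{3} - \frac{7}{3} \gamma_{4} - 7 \gamma_{5} - \frac{3}{4} \gamma_{6}, and R ~R = \frac{181}{18}, so R^-1 = ~R / (\frac{181}{18}).
R v = \frac{569}{30} + \frac{7}{20} \gamma_{12} - 7 \gamma_{13} + \frac{56}{15} \gamma_{14} + 8 \gamma_{15} + \frac{3}{20} \gamma_{16} - \frac{91}{20} \gamma_{23} + \frac{7}{4} \gamma_{24} + \frac{89}{20} \gamma_{25} + \frac{3}{10} \gamma_{26} + \frac{203}{15} \gamma_{34} + 15 \gamma_{35} - \frac{81}{20} \gamma_{36} + \frac{112}{15} \gamma_{45} + \frac{49}{20} \gamma_{46} + \frac{99}{20} \gamma_{56}
Answer: \frac{2509}{905} \gamma_{1} + \frac{621}{1810} \gamma_{2} + \frac{26407}{905} \gamma_{3} - \frac{9233}{905} \gamma_{4} - \frac{24803}{905} \gamma_{5} - \frac{807}{362} \gamma_{6}


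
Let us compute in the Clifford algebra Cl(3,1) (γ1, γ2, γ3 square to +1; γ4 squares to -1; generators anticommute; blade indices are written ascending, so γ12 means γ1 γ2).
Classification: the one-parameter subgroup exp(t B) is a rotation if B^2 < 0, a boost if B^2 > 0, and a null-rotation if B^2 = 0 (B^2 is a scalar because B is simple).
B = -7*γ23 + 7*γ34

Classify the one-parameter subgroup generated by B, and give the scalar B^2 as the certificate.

B^2 term by term: the squares give (-7)^2*(γ23)^2 + (7)^2*(γ34)^2 = 49*(-1) + 49*(+1) = 0 (each basis 2-blade squares to minus the product of its generators' squares); cross terms between blades sharing an index anticommute and cancel. So B^2 = 0.
Answer: null-rotation, certificate B^2 = 0. Why this suffices: the scalar 0 survives any versor conjugation, so its sign alone determines the class however B is presented.


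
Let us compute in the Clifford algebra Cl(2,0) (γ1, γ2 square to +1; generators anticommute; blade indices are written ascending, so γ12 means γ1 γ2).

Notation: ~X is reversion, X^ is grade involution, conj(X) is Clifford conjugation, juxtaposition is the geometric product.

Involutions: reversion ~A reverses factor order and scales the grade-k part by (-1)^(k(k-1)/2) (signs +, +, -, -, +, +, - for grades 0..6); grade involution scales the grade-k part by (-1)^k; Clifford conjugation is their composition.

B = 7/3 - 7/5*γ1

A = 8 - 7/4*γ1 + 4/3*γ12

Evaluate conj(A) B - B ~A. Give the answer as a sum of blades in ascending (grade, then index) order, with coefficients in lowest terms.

first term: 973/60 - 427/60*γ1 - 28/15*γ2 - 28/9*γ12
second term: 1267/60 - 917/60*γ1 + 28/15*γ2 - 28/9*γ12
Answer: -49/10 + 49/6*γ1 - 56/15*γ2


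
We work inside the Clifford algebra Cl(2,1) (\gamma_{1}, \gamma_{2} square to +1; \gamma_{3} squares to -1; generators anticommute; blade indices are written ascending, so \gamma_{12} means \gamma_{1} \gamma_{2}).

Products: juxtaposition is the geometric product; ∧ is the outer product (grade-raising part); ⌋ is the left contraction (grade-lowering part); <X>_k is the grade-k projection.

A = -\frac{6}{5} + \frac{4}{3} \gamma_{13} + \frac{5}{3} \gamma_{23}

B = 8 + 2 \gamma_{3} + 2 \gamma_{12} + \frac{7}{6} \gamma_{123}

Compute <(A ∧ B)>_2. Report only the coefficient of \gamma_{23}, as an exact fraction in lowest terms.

step 1: -\frac{48}{5} - \frac{12}{5} \gamma_{3} - \frac{12}{5} \gamma_{12} + \frac{32}{3} \gamma_{13} + \frac{40}{3} \gamma_{23} - \frac{7}{5} \gamma_{123}
step 2: -\frac{12}{5} \gamma_{12} + \frac{32}{3} \gamma_{13} + \frac{40}{3} \gamma_{23}
Answer: \frac{40}{3}


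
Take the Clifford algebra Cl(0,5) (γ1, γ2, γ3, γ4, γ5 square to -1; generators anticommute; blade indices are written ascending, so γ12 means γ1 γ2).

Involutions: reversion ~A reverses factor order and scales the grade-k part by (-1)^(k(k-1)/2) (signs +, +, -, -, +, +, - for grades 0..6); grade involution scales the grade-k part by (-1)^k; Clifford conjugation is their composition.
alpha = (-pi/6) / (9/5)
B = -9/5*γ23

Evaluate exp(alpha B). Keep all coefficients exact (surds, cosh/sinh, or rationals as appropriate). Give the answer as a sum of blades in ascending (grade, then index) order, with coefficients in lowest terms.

B^2 = (-9/5)^2*(γ23)^2 = 81/25*(-1) = -81/25 (a basis 2-blade squares to minus the product of its generators' squares).
B^2 = -81/25 — the series telescopes trigonometrically here: l = 9/5, alpha*l = -pi/6, so exp(alpha B) = cos(-pi/6) + (sin(-pi/6)/(9/5))*B = sqrt(3)/2 + (-5/18)*B.
Answer: sqrt(3)/2 + 1/2*γ23


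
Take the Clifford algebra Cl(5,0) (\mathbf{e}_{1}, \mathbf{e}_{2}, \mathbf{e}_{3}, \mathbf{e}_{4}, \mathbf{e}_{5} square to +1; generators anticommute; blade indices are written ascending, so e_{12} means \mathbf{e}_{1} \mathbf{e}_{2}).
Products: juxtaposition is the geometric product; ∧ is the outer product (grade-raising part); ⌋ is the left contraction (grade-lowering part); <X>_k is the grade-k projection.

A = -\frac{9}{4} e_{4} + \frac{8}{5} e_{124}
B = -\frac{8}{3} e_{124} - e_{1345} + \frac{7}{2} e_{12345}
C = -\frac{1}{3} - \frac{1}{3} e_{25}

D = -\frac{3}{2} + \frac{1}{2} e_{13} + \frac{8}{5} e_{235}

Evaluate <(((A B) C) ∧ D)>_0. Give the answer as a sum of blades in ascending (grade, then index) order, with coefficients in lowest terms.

step 1: \frac{64}{15} + 6 e_{12} + \frac{28}{5} e_{35} + \frac{9}{4} e_{135} + \frac{8}{5} e_{235} + \frac{63}{8} e_{1235}
step 2: -\frac{64}{45} - \frac{8}{15} e_{3} - 2 e_{12} - \frac{21}{8} e_{13} - 2 e_{15} - \frac{28}{15} e_{23} - \frac{64}{45} e_{25} - \frac{28}{15} e_{35} - \frac{3}{4} e_{123} - \frac{3}{4} e_{135} - \frac{8}{15} e_{235} - \frac{21}{8} e_{1235}
step 3: \frac{32}{15} + \frac{4}{5} e_{3} + 3 e_{12} + \frac{2323}{720} e_{13} + 3 e_{15} + \frac{14}{5} e_{23} + \frac{32}{15} e_{25} + \frac{14}{5} e_{35} + \frac{9}{8} e_{123} + \frac{9}{8} e_{135} - \frac{332}{225} e_{235} + \frac{3347}{720} e_{1235}
step 4: \frac{32}{15}
Answer: \frac{32}{15}


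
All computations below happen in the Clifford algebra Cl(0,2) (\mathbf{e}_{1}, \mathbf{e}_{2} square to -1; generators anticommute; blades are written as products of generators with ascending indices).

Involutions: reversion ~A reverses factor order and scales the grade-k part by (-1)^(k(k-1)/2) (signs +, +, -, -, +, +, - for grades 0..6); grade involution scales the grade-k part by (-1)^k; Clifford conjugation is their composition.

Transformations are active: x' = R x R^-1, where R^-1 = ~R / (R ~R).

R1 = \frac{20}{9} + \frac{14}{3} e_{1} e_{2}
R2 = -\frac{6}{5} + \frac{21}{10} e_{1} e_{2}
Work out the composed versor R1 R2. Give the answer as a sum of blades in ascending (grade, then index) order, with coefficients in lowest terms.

Distribute over the terms of R1 (each basis-blade product reordered to ascending indices, repeated generators contracted through their squares):
(\frac{20}{9}) R2 = -\frac{8}{3} + \frac{14}{3} e_{1} e_{2}
(\frac{14}{3} e_{1} e_{2}) R2 = -\frac{49}{5} - \frac{28}{5} e_{1} e_{2}
Summing the partial products and collecting blades:
Answer: -\frac{187}{15} - \frac{14}{15} e_{1} e_{2}


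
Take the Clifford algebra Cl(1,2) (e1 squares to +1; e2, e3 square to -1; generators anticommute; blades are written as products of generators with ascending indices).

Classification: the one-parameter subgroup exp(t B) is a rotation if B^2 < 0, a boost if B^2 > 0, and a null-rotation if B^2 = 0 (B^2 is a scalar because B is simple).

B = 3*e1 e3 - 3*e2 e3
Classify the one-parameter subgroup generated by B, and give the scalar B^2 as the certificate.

B^2 term by term: the squares give (3)^2*(e1 e3)^2 + (-3)^2*(e2 e3)^2 = 9*(+1) + 9*(-1) = 0 (each basis 2-blade squares to minus the product of its generators' squares); cross terms between blades sharing an index anticommute and cancel. So B^2 = 0.
Answer: null-rotation, certificate B^2 = 0. Note: conjugating B changes its blade decomposition but never the scalar B^2 = 0, whose sign settles the classification.


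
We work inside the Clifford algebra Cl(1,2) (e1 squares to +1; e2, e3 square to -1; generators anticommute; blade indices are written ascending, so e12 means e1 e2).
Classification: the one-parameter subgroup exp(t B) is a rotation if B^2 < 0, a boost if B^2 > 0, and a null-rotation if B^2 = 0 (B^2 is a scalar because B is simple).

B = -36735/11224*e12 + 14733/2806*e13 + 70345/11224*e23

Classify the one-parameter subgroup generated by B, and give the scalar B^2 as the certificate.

B^2 term by term: the squares give (-36735/11224)^2*(e12)^2 + (14733/2806)^2*(e13)^2 + (70345/11224)^2*(e23)^2 = 1349460225/125978176*(+1) + 217061289/7873636*(+1) + 4948419025/125978176*(-1) = -1 (each basis 2-blade squares to minus the product of its generators' squares); cross terms between blades sharing an index anticommute and cancel. So B^2 = -1.
Answer: rotation, certificate B^2 = -1. No conjugation can change B^2 = -1; the sign gives the class.


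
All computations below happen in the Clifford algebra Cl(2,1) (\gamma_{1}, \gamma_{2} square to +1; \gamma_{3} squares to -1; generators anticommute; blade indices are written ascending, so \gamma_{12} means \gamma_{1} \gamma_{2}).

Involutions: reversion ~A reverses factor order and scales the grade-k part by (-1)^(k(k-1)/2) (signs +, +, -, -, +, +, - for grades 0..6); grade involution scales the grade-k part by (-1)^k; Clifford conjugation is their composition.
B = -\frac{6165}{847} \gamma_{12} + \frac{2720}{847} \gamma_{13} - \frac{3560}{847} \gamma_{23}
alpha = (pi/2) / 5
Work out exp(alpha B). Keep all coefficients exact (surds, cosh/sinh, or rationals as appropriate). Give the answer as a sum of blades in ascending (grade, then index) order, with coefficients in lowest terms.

B^2 term by term: the squares give (-\frac{6165}{847})^2*(\gamma_{12})^2 + (\frac{2720}{847})^2*(\gamma_{13})^2 + (-\frac{3560}{847})^2*(\gamma_{23})^2 = \frac{38007225}{717409}*(-1) + \frac{7398400}{717409}*(+1) + \frac{12673600}{717409}*(+1) = -25 (each basis 2-blade squares to minus the product of its generators' squares); cross terms between blades sharing an index anticommute and cancel. So B^2 = -25.
B^2 = -25 — the series telescopes trigonometrically here: l = 5, alpha*l = \frac{\pi}{2}, so exp(alpha B) = cos(\frac{\pi}{2}) + (sin(\frac{\pi}{2})/5)*B = 0 + (\frac{1}{5})*B.
Answer: - \frac{1233}{847} \gamma_{12} + \frac{544}{847} \gamma_{13} - \frac{712}{847} \gamma_{23}


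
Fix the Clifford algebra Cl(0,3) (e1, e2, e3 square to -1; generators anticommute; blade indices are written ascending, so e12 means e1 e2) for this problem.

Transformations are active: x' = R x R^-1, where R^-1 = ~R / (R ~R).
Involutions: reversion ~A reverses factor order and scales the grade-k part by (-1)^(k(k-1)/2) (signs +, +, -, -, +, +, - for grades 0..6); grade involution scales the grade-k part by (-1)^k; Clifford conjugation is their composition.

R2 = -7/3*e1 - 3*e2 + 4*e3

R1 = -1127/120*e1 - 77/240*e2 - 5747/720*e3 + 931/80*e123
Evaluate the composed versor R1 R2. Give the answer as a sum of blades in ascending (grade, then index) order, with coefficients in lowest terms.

Distribute over the terms of R2 (each basis-blade product reordered to ascending indices, repeated generators contracted through their squares):
R1 (-7/3*e1) = -7889/360 - 539/720*e12 - 40229/2160*e13 + 6517/240*e23
R1 (-3*e2) = -77/80 + 1127/40*e12 - 2793/80*e13 - 5747/240*e23
R1 (4*e3) = 5747/180 - 931/20*e12 - 1127/30*e13 - 77/60*e23
Summing the partial products and collecting blades:
Answer: 6517/720 - 13769/720*e12 - 12299/135*e13 + 77/40*e23


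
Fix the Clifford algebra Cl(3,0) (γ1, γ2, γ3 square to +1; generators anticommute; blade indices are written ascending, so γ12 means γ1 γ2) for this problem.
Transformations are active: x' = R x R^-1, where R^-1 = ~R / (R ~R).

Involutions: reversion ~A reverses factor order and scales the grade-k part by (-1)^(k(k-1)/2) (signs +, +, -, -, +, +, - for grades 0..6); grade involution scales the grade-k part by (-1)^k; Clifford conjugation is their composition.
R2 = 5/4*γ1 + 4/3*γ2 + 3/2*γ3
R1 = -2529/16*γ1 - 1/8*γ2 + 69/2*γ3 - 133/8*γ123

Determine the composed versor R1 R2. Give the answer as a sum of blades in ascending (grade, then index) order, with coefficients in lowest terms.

Distribute over the terms of R2 (each basis-blade product reordered to ascending indices, repeated generators contracted through their squares):
R1 (5/4*γ1) = -12645/64 + 5/32*γ12 - 345/8*γ13 - 665/32*γ23
R1 (4/3*γ2) = -1/6 - 843/4*γ12 + 133/6*γ13 - 46*γ23
R1 (3/2*γ3) = 207/4 - 399/16*γ12 - 7587/32*γ13 - 3/16*γ23
Summing the partial products and collecting blades:
Answer: -28031/192 - 7537/32*γ12 - 24773/96*γ13 - 2143/32*γ23


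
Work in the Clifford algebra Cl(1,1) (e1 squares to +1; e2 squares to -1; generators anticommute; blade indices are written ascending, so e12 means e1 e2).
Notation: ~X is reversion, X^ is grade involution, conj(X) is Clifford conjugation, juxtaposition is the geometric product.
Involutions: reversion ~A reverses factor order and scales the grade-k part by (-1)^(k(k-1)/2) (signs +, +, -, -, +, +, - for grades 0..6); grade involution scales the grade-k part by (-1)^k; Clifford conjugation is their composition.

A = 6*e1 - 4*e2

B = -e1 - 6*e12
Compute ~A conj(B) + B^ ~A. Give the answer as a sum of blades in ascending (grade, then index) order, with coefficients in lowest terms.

first term: 6 - 24*e1 + 36*e2 + 4*e12
second term: 6 - 24*e1 + 36*e2 - 4*e12
Answer: 12 - 48*e1 + 72*e2


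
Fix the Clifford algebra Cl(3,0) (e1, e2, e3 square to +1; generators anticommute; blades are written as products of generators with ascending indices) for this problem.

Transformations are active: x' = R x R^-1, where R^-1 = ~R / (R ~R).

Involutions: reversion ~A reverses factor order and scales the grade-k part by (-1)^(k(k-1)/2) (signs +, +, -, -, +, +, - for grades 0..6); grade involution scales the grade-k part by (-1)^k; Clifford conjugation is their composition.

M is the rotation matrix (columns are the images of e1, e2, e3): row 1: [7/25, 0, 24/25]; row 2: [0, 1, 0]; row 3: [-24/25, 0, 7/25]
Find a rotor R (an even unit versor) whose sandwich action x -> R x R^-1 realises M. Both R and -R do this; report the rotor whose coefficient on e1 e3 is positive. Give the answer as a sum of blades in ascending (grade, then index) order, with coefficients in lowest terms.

Method: write R = a + b12*e1 e2 + b13*e1 e3 + b23*e2 e3 with a^2 + b12^2 + b13^2 + b23^2 = 1 (so R^-1 = ~R). Expanding the columns R e_j ~R gives tr M = 4a^2 - 1 and, from the antisymmetric part, M21 - M12 = -4a*b12, M13 - M31 = 4a*b13, M32 - M23 = -4a*b23.
Here tr M = 39/25, so a^2 = (1 + tr M)/4 = 16/25 and a = ±4/5. Taking a = 4/5: M21 - M12 = 0, M13 - M31 = 48/25, M32 - M23 = 0, giving b12 = 0, b13 = 3/5, b23 = 0, i.e. R = 4/5 + 3/5*e1 e3.
Its e1 e3 coefficient is already positive.
Answer: 4/5 + 3/5*e1 e3. Recall the cover is two-to-one: with M of trace 39/25, both preimages act alike, and the stated e1 e3 sign chooses the sheet.
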